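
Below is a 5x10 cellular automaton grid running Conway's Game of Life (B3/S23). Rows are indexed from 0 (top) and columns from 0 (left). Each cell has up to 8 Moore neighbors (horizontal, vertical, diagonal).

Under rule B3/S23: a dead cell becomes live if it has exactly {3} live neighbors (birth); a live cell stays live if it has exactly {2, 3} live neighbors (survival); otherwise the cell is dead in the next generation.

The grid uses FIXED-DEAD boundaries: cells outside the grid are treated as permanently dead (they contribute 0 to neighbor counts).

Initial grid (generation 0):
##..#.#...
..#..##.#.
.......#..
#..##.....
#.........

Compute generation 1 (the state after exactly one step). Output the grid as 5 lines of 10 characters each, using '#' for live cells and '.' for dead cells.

Answer: .#....##..
.#...##...
...#####..
..........
..........

Derivation:
Simulating step by step:
Generation 0 (given above): 13 live cells
Generation 1: 11 live cells
(generation 1 grid is the final answer)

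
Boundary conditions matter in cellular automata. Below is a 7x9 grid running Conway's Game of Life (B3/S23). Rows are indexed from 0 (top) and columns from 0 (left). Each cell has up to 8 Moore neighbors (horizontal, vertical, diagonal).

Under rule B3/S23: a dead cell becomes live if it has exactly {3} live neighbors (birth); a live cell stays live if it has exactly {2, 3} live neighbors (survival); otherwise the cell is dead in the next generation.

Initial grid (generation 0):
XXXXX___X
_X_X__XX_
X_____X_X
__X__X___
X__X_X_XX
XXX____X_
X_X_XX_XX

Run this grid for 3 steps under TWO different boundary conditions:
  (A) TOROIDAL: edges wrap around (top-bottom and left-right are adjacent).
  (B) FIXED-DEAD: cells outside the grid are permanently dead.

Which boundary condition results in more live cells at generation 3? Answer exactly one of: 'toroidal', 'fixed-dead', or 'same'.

Under TOROIDAL boundary, generation 3:
_X_____XX
X___X_XX_
X______X_
X__X__XXX
__X___X_X
__XXX__X_
____XXX_X
Population = 25

Under FIXED-DEAD boundary, generation 3:
_________
___X_____
__X______
X__X____X
X_XX__XXX
____XX__X
_XXX__X__
Population = 18

Comparison: toroidal=25, fixed-dead=18 -> toroidal

Answer: toroidal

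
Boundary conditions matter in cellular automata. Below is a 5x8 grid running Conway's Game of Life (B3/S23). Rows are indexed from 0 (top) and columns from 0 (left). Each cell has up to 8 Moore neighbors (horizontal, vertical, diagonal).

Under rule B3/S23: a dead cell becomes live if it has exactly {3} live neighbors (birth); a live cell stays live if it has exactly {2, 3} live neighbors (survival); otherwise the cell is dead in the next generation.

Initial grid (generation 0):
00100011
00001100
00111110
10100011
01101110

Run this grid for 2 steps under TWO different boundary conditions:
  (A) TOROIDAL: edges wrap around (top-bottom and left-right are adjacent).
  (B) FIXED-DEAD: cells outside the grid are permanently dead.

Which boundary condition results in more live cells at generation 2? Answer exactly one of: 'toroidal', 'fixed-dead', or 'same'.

Under TOROIDAL boundary, generation 2:
11110000
00010000
11100000
00100000
10100000
Population = 11

Under FIXED-DEAD boundary, generation 2:
00000010
01100001
01100011
00010001
00100011
Population = 13

Comparison: toroidal=11, fixed-dead=13 -> fixed-dead

Answer: fixed-dead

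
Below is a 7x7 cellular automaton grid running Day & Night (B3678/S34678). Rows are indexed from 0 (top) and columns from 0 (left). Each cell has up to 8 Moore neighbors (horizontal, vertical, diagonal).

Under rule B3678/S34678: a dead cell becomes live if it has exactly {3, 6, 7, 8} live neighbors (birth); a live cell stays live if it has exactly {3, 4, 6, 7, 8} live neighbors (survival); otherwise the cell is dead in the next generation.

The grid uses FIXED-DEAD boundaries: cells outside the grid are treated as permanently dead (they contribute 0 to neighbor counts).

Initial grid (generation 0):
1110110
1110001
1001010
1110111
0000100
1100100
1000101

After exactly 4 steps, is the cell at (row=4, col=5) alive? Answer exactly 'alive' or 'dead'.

Answer: alive

Derivation:
Simulating step by step:
Generation 0 (given above): 25 live cells
Generation 1: 18 live cells
1011000
1110000
1101010
0100110
0010100
0001000
0100010
Generation 2: 13 live cells
0010000
1100100
1000000
1100110
0000110
0010100
0000000
Generation 3: 12 live cells
0100000
0100000
1000110
0000110
0100110
0001010
0000000
Generation 4: 8 live cells
0000000
1000000
0000110
0001001
0001011
0000000
0000000

Cell (4,5) at generation 4: 1 -> alive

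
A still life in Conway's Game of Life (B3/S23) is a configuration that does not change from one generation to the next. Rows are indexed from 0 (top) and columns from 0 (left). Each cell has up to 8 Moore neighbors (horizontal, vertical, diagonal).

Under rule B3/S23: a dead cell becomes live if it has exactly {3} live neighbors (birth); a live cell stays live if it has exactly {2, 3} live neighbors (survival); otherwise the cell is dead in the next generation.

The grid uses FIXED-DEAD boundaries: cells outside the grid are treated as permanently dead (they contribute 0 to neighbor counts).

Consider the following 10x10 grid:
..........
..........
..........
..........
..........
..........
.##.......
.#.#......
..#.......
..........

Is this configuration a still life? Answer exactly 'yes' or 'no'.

Answer: yes

Derivation:
Compute generation 1 and compare to generation 0 (given above):
Generation 1:
..........
..........
..........
..........
..........
..........
.##.......
.#.#......
..#.......
..........
The grids are IDENTICAL -> still life.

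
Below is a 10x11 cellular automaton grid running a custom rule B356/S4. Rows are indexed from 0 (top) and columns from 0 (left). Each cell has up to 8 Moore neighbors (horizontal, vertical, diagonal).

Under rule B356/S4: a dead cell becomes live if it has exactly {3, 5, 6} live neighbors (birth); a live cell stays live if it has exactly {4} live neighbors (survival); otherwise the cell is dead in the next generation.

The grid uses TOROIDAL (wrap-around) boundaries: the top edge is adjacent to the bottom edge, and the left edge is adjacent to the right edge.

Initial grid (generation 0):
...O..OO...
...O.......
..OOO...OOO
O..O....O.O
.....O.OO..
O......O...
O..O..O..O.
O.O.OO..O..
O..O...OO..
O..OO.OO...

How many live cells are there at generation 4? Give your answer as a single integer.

Simulating step by step:
Generation 0 (given above): 37 live cells
Generation 1: 31 live cells
..O..O.....
...O...OOO.
O..O.....O.
..O.....OO.
O.....O..OO
..........O
....OO.OO..
......O..O.
..OOO..O..O
..O..OO....
Generation 2: 27 live cells
...OO..OO..
..O.O.....O
..O....OOO.
OO.......OO
........OOO
O....OOOO..
......O..O.
...........
...........
.O.O.......
Generation 3: 19 live cells
...O.......
...O....O..
...O.....OO
.......OO..
OO....O.O..
.......OOO.
.....O..O..
...........
...........
..O.O......
Generation 4: 15 live cells
..O.O......
..O.O....O.
.......O...
O.........O
.......O...
......OOO..
.......O.O.
...........
...........
...O.......
Population at generation 4: 15

Answer: 15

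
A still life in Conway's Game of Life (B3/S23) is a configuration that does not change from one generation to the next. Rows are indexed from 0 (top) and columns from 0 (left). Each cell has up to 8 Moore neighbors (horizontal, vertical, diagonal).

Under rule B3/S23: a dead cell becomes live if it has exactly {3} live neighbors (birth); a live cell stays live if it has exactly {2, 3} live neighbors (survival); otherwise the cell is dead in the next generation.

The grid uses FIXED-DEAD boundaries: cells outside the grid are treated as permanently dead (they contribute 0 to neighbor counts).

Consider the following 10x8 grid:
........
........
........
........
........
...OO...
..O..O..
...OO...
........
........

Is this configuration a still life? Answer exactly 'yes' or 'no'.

Compute generation 1 and compare to generation 0 (given above):
Generation 1:
........
........
........
........
........
...OO...
..O..O..
...OO...
........
........
The grids are IDENTICAL -> still life.

Answer: yes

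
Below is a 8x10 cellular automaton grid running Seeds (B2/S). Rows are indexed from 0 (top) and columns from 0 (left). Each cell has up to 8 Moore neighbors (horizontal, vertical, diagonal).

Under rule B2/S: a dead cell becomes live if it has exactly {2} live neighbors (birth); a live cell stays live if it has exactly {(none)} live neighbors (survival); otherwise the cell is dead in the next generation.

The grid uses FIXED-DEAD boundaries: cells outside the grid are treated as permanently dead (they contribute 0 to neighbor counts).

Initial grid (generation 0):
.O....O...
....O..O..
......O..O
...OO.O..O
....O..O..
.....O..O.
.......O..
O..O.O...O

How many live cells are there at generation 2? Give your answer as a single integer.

Simulating step by step:
Generation 0 (given above): 19 live cells
Generation 1: 10 live cells
.....O.O..
........O.
..........
..........
.........O
....O.....
.....O...O
....O.O.O.
Generation 2: 13 live cells
......O.O.
......OO..
..........
..........
..........
.....O..OO
...O..OOO.
.......O.O
Population at generation 2: 13

Answer: 13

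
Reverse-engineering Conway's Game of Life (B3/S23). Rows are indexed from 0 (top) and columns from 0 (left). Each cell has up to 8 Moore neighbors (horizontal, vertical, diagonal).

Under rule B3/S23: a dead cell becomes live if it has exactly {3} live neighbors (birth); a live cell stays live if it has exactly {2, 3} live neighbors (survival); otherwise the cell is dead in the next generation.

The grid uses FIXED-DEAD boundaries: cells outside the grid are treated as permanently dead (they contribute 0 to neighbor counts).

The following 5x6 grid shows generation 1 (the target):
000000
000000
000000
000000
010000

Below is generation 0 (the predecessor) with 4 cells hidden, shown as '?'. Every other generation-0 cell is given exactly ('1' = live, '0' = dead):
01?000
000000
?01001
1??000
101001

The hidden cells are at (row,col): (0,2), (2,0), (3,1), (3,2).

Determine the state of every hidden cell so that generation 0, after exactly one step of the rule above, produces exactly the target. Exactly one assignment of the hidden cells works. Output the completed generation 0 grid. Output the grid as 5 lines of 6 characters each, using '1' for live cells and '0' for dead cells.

Hidden generation-0 cells (in order): (0,2), (2,0), (3,1), (3,2).
A hidden cell only influences target cells in its own 3x3 neighborhood. Try each of the 2^4 = 16 assignments, step the completed generation 0 forward once under B3/S23, and compare with the target:
  (0,2)=0 (2,0)=0 (3,1)=0 (3,2)=0 -> step reproduces the target at every cell -> ACCEPT
  (0,2)=0 (2,0)=0 (3,1)=0 (3,2)=1 -> step gives (2,1)='1' but target has '0' -> reject
  (0,2)=0 (2,0)=0 (3,1)=1 (3,2)=0 -> step gives (2,1)='1' but target has '0' -> reject
  (0,2)=0 (2,0)=0 (3,1)=1 (3,2)=1 -> step gives (2,2)='1' but target has '0' -> reject
  (0,2)=0 (2,0)=1 (3,1)=0 (3,2)=0 -> step gives (1,1)='1' but target has '0' -> reject
  (0,2)=0 (2,0)=1 (3,1)=0 (3,2)=1 -> step gives (1,1)='1' but target has '0' -> reject
  (0,2)=0 (2,0)=1 (3,1)=1 (3,2)=0 -> step gives (1,1)='1' but target has '0' -> reject
  (0,2)=0 (2,0)=1 (3,1)=1 (3,2)=1 -> step gives (1,1)='1' but target has '0' -> reject
  (0,2)=1 (2,0)=0 (3,1)=0 (3,2)=0 -> step gives (1,1)='1' but target has '0' -> reject
  (0,2)=1 (2,0)=0 (3,1)=0 (3,2)=1 -> step gives (1,1)='1' but target has '0' -> reject
  (0,2)=1 (2,0)=0 (3,1)=1 (3,2)=0 -> step gives (1,1)='1' but target has '0' -> reject
  (0,2)=1 (2,0)=0 (3,1)=1 (3,2)=1 -> step gives (1,1)='1' but target has '0' -> reject
  (0,2)=1 (2,0)=1 (3,1)=0 (3,2)=0 -> step gives (1,2)='1' but target has '0' -> reject
  (0,2)=1 (2,0)=1 (3,1)=0 (3,2)=1 -> step gives (1,2)='1' but target has '0' -> reject
  (0,2)=1 (2,0)=1 (3,1)=1 (3,2)=0 -> step gives (1,2)='1' but target has '0' -> reject
  (0,2)=1 (2,0)=1 (3,1)=1 (3,2)=1 -> step gives (1,2)='1' but target has '0' -> reject
Unique solution: (0,2)=dead, (2,0)=dead, (3,1)=dead, (3,2)=dead.
Check: live-neighbor counts of every cell in the completed generation 0:
101000
122111
120110
142222
130110
Applying B3/S23 to generation 0 with these counts gives:
000000
000000
000000
000000
010000
which matches the target exactly.

Answer: 010000
000000
001001
100000
101001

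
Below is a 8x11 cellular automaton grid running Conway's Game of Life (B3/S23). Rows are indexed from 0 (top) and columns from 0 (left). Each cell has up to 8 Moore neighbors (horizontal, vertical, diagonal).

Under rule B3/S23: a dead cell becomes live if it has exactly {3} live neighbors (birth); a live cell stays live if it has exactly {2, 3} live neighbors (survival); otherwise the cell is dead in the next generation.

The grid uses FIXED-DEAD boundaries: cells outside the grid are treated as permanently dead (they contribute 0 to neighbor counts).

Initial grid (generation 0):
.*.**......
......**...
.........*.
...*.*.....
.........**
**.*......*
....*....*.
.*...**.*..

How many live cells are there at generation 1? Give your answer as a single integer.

Simulating step by step:
Generation 0 (given above): 20 live cells
Generation 1: 15 live cells
...........
...........
......*....
.........**
..*.*....**
..........*
***.**...*.
.....*.....
Population at generation 1: 15

Answer: 15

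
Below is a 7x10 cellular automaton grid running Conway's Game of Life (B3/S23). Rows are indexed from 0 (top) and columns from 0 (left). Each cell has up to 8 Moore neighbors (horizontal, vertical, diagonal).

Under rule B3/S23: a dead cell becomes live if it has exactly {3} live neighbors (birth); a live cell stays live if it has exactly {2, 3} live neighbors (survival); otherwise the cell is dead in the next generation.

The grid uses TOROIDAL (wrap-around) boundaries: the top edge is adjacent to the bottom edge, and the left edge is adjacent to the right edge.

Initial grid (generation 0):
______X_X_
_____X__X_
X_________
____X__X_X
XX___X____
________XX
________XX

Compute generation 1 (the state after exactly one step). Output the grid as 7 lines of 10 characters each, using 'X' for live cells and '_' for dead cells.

Simulating step by step:
Generation 0 (given above): 15 live cells
Generation 1: 9 live cells
(generation 1 grid is the final answer)

Answer: ________X_
_______X_X
________XX
_X_______X
X_________
________X_
__________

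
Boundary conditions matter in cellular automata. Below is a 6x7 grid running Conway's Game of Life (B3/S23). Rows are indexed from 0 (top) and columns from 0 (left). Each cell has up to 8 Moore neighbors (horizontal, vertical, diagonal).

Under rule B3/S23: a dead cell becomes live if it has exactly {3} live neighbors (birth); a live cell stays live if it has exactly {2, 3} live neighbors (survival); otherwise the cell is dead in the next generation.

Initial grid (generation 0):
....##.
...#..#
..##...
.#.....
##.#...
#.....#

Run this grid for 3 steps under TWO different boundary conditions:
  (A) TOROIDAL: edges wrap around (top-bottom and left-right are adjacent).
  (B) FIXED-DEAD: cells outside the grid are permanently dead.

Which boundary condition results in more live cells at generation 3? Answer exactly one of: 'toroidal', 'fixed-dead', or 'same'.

Under TOROIDAL boundary, generation 3:
#...###
###...#
###...#
...##..
.......
.##.#..
Population = 17

Under FIXED-DEAD boundary, generation 3:
...###.
...#.#.
.......
.......
.#.....
.......
Population = 6

Comparison: toroidal=17, fixed-dead=6 -> toroidal

Answer: toroidal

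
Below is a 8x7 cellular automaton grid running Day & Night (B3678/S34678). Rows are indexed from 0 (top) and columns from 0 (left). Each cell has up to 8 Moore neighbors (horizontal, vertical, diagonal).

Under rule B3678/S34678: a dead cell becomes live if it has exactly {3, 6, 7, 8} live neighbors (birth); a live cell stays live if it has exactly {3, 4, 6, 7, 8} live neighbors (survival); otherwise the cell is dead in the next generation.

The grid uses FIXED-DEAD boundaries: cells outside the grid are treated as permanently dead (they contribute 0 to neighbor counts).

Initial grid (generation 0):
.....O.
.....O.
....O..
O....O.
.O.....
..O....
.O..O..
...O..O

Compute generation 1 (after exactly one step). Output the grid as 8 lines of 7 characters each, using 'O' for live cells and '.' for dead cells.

Answer: .......
....O..
.....O.
.......
.......
.O.....
..OO...
.......

Derivation:
Simulating step by step:
Generation 0 (given above): 11 live cells
Generation 1: 5 live cells
(generation 1 grid is the final answer)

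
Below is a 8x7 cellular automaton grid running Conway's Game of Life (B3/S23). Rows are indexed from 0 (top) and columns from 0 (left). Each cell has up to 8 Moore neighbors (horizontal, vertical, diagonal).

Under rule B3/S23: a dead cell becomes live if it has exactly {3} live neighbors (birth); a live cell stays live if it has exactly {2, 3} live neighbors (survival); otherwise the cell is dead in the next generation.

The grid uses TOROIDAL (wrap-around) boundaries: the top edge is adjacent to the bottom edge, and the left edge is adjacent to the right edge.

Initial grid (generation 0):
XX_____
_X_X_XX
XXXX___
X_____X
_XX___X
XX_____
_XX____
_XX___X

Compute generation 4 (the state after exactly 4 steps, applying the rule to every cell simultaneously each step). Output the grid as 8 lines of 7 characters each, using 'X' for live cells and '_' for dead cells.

Simulating step by step:
Generation 0 (given above): 22 live cells
Generation 1: 11 live cells
_____X_
___XX_X
___XXX_
___X__X
__X___X
_______
_______
_______
Generation 2: 9 live cells
____XX_
___X__X
__X___X
__XX__X
_______
_______
_______
_______
Generation 3: 11 live cells
____XX_
___XX_X
X_X__XX
__XX___
_______
_______
_______
_______
Generation 4: 14 live cells
(generation 4 grid is the final answer)

Answer: ___XXX_
X__X___
XXX__XX
_XXX__X
_______
_______
_______
_______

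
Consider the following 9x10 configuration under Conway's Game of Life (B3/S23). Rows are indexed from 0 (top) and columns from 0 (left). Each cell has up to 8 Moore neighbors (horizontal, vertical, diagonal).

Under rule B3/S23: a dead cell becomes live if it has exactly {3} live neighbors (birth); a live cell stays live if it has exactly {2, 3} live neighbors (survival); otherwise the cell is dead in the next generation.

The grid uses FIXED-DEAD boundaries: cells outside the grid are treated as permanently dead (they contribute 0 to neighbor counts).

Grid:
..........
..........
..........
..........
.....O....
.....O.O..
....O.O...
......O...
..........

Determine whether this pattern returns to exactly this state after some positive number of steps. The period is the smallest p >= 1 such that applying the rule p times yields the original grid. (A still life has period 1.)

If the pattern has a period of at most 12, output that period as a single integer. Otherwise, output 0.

Answer: 2

Derivation:
Simulating and comparing each generation to the original:
Gen 0 (original, given above): 6 live cells
Gen 1: 6 live cells, differs from original
Gen 2: 6 live cells, MATCHES original -> period = 2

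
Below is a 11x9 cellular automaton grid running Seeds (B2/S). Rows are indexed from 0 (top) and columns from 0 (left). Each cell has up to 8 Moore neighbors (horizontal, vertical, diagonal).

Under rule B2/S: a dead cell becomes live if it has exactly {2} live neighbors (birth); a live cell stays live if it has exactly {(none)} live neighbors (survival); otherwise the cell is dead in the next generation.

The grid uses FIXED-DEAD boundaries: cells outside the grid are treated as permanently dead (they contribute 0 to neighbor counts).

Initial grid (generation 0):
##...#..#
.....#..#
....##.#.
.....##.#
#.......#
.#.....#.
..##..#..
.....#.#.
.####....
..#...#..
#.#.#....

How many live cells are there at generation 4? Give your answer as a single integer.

Answer: 19

Derivation:
Simulating step by step:
Generation 0 (given above): 30 live cells
Generation 1: 18 live cells
....#.##.
##.......
.........
.........
.#...#...
#..#..#.#
.#..##..#
.........
.......#.
#........
.....#...
Generation 2: 23 live cells
##...#...
.....###.
##.......
.........
#.#.#.##.
.........
#.##..#..
....#####
.........
......#..
.........
Generation 3: 22 live cells
....#..#.
..#.#....
.....#.#.
..##.###.
.#.#.#...
#...#....
.#......#
.##......
....#...#
.........
.........
Generation 4: 19 live cells
.....#...
.......##
.#......#
.#......#
#......#.
...#.#...
...#.....
#..#...##
.###.....
.........
.........
Population at generation 4: 19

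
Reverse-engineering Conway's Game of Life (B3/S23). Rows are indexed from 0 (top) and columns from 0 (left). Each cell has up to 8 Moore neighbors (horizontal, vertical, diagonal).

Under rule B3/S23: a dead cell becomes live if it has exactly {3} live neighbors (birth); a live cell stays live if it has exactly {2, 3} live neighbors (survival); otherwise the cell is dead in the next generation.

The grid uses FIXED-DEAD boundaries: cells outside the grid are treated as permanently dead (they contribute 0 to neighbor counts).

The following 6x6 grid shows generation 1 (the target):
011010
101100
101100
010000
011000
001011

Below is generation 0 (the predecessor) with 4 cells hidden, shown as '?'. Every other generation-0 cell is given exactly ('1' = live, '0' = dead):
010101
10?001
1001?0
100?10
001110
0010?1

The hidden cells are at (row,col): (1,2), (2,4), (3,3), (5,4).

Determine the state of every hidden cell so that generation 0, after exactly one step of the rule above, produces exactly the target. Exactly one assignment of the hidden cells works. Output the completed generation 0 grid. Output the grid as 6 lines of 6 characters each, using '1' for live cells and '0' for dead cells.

Answer: 010101
101001
100100
100110
001110
001011

Derivation:
Hidden generation-0 cells (in order): (1,2), (2,4), (3,3), (5,4).
A hidden cell only influences target cells in its own 3x3 neighborhood. Try each of the 2^4 = 16 assignments, step the completed generation 0 forward once under B3/S23, and compare with the target:
  (1,2)=0 (2,4)=0 (3,3)=0 (5,4)=0 -> step gives (0,1)='0' but target has '1' -> reject
  (1,2)=0 (2,4)=0 (3,3)=0 (5,4)=1 -> step gives (0,1)='0' but target has '1' -> reject
  (1,2)=0 (2,4)=0 (3,3)=1 (5,4)=0 -> step gives (0,1)='0' but target has '1' -> reject
  (1,2)=0 (2,4)=0 (3,3)=1 (5,4)=1 -> step gives (0,1)='0' but target has '1' -> reject
  (1,2)=0 (2,4)=1 (3,3)=0 (5,4)=0 -> step gives (0,1)='0' but target has '1' -> reject
  (1,2)=0 (2,4)=1 (3,3)=0 (5,4)=1 -> step gives (0,1)='0' but target has '1' -> reject
  (1,2)=0 (2,4)=1 (3,3)=1 (5,4)=0 -> step gives (0,1)='0' but target has '1' -> reject
  (1,2)=0 (2,4)=1 (3,3)=1 (5,4)=1 -> step gives (0,1)='0' but target has '1' -> reject
  (1,2)=1 (2,4)=0 (3,3)=0 (5,4)=0 -> step gives (2,2)='0' but target has '1' -> reject
  (1,2)=1 (2,4)=0 (3,3)=0 (5,4)=1 -> step gives (2,2)='0' but target has '1' -> reject
  (1,2)=1 (2,4)=0 (3,3)=1 (5,4)=0 -> step gives (4,5)='1' but target has '0' -> reject
  (1,2)=1 (2,4)=0 (3,3)=1 (5,4)=1 -> step reproduces the target at every cell -> ACCEPT
  (1,2)=1 (2,4)=1 (3,3)=0 (5,4)=0 -> step gives (1,3)='0' but target has '1' -> reject
  (1,2)=1 (2,4)=1 (3,3)=0 (5,4)=1 -> step gives (1,3)='0' but target has '1' -> reject
  (1,2)=1 (2,4)=1 (3,3)=1 (5,4)=0 -> step gives (1,3)='0' but target has '1' -> reject
  (1,2)=1 (2,4)=1 (3,3)=1 (5,4)=1 -> step gives (1,3)='0' but target has '1' -> reject
Unique solution: (1,2)=live, (2,4)=dead, (3,3)=live, (5,4)=live.
Check: live-neighbor counts of every cell in the completed generation 0:
223131
243341
243342
134542
133654
022532
Applying B3/S23 to generation 0 with these counts gives:
011010
101100
101100
010000
011000
001011
which matches the target exactly.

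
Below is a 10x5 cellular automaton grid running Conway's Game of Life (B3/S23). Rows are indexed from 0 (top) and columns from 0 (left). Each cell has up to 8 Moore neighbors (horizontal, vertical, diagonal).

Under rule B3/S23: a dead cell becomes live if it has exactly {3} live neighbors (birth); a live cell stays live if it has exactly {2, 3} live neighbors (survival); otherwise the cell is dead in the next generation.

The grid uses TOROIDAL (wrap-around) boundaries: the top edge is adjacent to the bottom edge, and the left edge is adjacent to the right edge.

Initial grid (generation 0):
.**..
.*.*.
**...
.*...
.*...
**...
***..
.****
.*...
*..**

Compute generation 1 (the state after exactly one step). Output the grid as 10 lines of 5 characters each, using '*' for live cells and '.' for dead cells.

Simulating step by step:
Generation 0 (given above): 21 live cells
Generation 1: 13 live cells
(generation 1 grid is the final answer)

Answer: .*...
.....
**...
.**..
.**..
.....
.....
...**
.*...
*..**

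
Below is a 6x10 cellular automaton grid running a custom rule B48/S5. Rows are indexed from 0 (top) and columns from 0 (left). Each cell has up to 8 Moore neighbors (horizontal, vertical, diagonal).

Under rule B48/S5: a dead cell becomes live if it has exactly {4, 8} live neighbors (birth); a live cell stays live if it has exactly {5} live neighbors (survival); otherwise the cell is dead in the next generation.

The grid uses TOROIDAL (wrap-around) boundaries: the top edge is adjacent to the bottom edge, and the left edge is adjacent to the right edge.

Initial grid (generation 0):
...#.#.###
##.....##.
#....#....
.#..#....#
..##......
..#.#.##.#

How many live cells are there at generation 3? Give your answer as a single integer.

Simulating step by step:
Generation 0 (given above): 21 live cells
Generation 1: 5 live cells
#......#..
......#...
.#.......#
..........
..........
..........
Generation 2: 0 live cells
..........
..........
..........
..........
..........
..........
Generation 3: 0 live cells
..........
..........
..........
..........
..........
..........
Population at generation 3: 0

Answer: 0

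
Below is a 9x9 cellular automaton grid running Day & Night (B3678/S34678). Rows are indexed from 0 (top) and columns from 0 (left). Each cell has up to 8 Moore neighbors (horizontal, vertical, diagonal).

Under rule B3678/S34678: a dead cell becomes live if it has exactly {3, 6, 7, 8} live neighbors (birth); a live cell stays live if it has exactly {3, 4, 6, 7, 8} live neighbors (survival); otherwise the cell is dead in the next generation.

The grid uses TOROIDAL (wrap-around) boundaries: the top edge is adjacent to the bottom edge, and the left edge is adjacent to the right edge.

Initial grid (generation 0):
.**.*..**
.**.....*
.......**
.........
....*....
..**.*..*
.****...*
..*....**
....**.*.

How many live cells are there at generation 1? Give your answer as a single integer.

Answer: 29

Derivation:
Simulating step by step:
Generation 0 (given above): 26 live cells
Generation 1: 29 live cells
.**..****
.***....*
*........
.........
...*.....
***......
.*..*...*
***..****
***....*.
Population at generation 1: 29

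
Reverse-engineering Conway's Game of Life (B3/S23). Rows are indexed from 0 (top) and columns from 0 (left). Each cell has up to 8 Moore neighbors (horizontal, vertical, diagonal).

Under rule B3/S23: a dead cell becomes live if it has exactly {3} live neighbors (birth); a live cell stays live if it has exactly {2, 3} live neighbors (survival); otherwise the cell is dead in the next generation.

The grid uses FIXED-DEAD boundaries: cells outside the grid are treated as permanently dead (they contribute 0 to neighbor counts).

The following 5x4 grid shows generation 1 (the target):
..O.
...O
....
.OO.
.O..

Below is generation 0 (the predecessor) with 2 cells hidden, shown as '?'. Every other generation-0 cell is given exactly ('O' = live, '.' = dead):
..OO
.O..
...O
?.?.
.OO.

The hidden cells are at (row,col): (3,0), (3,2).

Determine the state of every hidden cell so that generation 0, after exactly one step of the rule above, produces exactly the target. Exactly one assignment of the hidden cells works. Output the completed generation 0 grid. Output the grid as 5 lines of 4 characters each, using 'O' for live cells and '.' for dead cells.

Answer: ..OO
.O..
...O
O...
.OO.

Derivation:
Hidden generation-0 cells (in order): (3,0), (3,2).
A hidden cell only influences target cells in its own 3x3 neighborhood. Try each of the 2^2 = 4 assignments, step the completed generation 0 forward once under B3/S23, and compare with the target:
  (3,0)=. (3,2)=. -> step gives (3,1)='.' but target has 'O' -> reject
  (3,0)=. (3,2)=O -> step gives (2,2)='O' but target has '.' -> reject
  (3,0)=O (3,2)=. -> step reproduces the target at every cell -> ACCEPT
  (3,0)=O (3,2)=O -> step gives (2,1)='O' but target has '.' -> reject
Unique solution: (3,0)=live, (3,2)=dead.
Check: live-neighbor counts of every cell in the completed generation 0:
1221
1143
2220
1332
2211
Applying B3/S23 to generation 0 with these counts gives:
..O.
...O
....
.OO.
.O..
which matches the target exactly.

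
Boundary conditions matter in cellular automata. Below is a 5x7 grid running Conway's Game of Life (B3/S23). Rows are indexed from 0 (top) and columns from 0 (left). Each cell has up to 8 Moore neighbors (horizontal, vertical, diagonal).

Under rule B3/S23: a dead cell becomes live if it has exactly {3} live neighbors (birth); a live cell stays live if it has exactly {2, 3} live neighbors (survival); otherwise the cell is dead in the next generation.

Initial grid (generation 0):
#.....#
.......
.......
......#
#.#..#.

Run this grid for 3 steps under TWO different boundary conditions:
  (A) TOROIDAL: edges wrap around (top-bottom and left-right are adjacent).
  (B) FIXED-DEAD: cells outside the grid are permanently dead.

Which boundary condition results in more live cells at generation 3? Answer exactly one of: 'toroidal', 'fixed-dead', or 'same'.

Under TOROIDAL boundary, generation 3:
.#....#
#......
#.....#
#.....#
.#...#.
Population = 9

Under FIXED-DEAD boundary, generation 3:
.......
.......
.......
.......
.......
Population = 0

Comparison: toroidal=9, fixed-dead=0 -> toroidal

Answer: toroidal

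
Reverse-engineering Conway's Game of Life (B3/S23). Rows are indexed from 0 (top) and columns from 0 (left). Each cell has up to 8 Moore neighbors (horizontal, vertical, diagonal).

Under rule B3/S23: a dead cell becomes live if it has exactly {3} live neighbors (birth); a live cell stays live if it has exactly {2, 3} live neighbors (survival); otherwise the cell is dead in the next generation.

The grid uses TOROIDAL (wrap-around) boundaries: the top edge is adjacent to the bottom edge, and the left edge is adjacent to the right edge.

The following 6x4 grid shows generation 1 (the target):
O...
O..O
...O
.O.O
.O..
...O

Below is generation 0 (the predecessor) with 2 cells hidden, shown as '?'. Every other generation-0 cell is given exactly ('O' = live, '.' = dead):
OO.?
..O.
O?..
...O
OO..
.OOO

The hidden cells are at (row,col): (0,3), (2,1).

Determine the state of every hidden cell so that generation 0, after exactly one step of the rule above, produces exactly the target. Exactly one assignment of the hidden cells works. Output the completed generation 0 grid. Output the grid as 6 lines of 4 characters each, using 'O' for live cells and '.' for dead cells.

Answer: OO..
..O.
O...
...O
OO..
.OOO

Derivation:
Hidden generation-0 cells (in order): (0,3), (2,1).
A hidden cell only influences target cells in its own 3x3 neighborhood. Try each of the 2^2 = 4 assignments, step the completed generation 0 forward once under B3/S23, and compare with the target:
  (0,3)=. (2,1)=. -> step reproduces the target at every cell -> ACCEPT
  (0,3)=. (2,1)=O -> step gives (1,0)='.' but target has 'O' -> reject
  (0,3)=O (2,1)=. -> step gives (0,0)='.' but target has 'O' -> reject
  (0,3)=O (2,1)=O -> step gives (0,0)='.' but target has 'O' -> reject
Unique solution: (0,3)=dead, (2,1)=dead.
Check: live-neighbor counts of every cell in the completed generation 0:
3454
3413
1223
4322
4354
6543
Applying B3/S23 to generation 0 with these counts gives:
O...
O..O
...O
.O.O
.O..
...O
which matches the target exactly.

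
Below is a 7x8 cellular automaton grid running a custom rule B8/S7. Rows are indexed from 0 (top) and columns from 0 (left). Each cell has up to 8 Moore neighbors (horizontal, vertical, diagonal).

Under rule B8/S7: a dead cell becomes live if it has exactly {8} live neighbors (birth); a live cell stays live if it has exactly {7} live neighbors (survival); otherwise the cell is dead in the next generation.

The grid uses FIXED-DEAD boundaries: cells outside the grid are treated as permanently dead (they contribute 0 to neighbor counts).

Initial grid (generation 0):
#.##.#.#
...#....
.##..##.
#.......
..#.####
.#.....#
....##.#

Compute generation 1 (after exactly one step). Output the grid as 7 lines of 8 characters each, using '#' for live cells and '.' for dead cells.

Answer: ........
........
........
........
........
........
........

Derivation:
Simulating step by step:
Generation 0 (given above): 21 live cells
Generation 1: 0 live cells
(generation 1 grid is the final answer)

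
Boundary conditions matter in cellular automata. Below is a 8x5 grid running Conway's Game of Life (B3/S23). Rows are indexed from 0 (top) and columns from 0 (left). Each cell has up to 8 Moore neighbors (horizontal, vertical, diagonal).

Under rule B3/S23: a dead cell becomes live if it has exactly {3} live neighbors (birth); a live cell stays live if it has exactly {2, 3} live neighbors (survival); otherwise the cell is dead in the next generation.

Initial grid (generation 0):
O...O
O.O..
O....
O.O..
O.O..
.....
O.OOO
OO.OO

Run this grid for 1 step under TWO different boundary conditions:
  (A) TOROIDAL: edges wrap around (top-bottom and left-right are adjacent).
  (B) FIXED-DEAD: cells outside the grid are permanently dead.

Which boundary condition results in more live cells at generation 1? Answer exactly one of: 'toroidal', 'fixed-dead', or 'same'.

Answer: fixed-dead

Derivation:
Under TOROIDAL boundary, generation 1:
..O..
O....
O...O
O...O
.....
O.O..
..O..
.....
Population = 9

Under FIXED-DEAD boundary, generation 1:
.O...
O....
O....
O....
.....
..O..
O.O.O
OO..O
Population = 11

Comparison: toroidal=9, fixed-dead=11 -> fixed-dead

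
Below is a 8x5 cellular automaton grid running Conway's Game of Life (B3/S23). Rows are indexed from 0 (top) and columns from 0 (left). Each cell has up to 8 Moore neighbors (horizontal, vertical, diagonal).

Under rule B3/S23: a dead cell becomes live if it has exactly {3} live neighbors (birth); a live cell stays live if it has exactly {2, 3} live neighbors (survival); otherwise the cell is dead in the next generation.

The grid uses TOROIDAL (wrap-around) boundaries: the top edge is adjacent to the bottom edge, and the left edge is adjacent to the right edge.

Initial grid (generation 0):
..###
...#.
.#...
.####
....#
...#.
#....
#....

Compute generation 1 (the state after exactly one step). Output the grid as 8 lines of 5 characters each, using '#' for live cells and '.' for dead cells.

Answer: ..###
...##
##..#
.####
#...#
....#
....#
##.#.

Derivation:
Simulating step by step:
Generation 0 (given above): 13 live cells
Generation 1: 19 live cells
(generation 1 grid is the final answer)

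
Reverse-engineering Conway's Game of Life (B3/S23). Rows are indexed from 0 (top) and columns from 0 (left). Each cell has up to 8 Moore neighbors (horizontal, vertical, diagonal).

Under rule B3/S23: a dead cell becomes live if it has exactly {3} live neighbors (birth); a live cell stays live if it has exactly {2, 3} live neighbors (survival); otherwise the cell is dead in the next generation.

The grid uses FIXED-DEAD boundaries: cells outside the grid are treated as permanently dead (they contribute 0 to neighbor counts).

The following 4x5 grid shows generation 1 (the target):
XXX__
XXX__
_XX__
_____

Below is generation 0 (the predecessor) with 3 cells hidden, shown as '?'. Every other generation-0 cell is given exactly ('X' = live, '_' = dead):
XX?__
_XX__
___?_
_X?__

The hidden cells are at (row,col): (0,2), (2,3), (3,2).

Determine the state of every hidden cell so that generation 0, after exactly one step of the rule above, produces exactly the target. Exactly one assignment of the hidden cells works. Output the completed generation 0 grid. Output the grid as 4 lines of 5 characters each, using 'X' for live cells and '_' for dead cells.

Answer: XX___
_XX__
_____
_X___

Derivation:
Hidden generation-0 cells (in order): (0,2), (2,3), (3,2).
A hidden cell only influences target cells in its own 3x3 neighborhood. Try each of the 2^3 = 8 assignments, step the completed generation 0 forward once under B3/S23, and compare with the target:
  (0,2)=_ (2,3)=_ (3,2)=_ -> step reproduces the target at every cell -> ACCEPT
  (0,2)=_ (2,3)=_ (3,2)=X -> step gives (2,1)='_' but target has 'X' -> reject
  (0,2)=_ (2,3)=X (3,2)=_ -> step gives (2,2)='_' but target has 'X' -> reject
  (0,2)=_ (2,3)=X (3,2)=X -> step gives (2,1)='_' but target has 'X' -> reject
  (0,2)=X (2,3)=_ (3,2)=_ -> step gives (0,1)='_' but target has 'X' -> reject
  (0,2)=X (2,3)=_ (3,2)=X -> step gives (0,1)='_' but target has 'X' -> reject
  (0,2)=X (2,3)=X (3,2)=_ -> step gives (0,1)='_' but target has 'X' -> reject
  (0,2)=X (2,3)=X (3,2)=X -> step gives (0,1)='_' but target has 'X' -> reject
Unique solution: (0,2)=dead, (2,3)=dead, (3,2)=dead.
Check: live-neighbor counts of every cell in the completed generation 0:
23310
33210
23310
10100
Applying B3/S23 to generation 0 with these counts gives:
XXX__
XXX__
_XX__
_____
which matches the target exactly.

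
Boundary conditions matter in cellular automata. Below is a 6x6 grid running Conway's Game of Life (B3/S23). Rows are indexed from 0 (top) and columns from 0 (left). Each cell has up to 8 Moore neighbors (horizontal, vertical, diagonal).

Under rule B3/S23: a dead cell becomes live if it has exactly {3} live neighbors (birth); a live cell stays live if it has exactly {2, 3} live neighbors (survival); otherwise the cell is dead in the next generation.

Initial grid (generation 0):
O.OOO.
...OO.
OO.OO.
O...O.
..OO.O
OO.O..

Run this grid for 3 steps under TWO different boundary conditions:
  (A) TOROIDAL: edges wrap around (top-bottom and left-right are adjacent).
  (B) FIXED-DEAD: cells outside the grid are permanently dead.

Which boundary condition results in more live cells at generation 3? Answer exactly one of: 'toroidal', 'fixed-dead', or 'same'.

Answer: fixed-dead

Derivation:
Under TOROIDAL boundary, generation 3:
....O.
....O.
.O....
......
..O...
..O.O.
Population = 6

Under FIXED-DEAD boundary, generation 3:
...OO.
.O.O.O
O.O...
O.O..O
O.....
.O.OO.
Population = 14

Comparison: toroidal=6, fixed-dead=14 -> fixed-dead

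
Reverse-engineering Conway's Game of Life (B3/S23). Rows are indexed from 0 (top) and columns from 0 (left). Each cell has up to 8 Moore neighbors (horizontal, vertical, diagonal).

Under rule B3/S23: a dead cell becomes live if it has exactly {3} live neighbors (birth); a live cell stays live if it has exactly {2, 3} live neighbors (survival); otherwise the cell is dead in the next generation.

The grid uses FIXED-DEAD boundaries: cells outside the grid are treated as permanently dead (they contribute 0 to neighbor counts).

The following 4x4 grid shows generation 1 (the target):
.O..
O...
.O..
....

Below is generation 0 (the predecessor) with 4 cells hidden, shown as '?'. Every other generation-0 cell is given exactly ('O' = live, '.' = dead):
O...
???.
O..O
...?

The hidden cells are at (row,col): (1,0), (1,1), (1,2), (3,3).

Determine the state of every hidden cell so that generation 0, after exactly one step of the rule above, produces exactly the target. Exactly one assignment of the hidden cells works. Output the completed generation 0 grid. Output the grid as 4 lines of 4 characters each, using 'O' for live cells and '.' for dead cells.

Answer: O...
O.O.
O..O
....

Derivation:
Hidden generation-0 cells (in order): (1,0), (1,1), (1,2), (3,3).
A hidden cell only influences target cells in its own 3x3 neighborhood. Try each of the 2^4 = 16 assignments, step the completed generation 0 forward once under B3/S23, and compare with the target:
  (1,0)=. (1,1)=. (1,2)=. (3,3)=. -> step gives (0,1)='.' but target has 'O' -> reject
  (1,0)=. (1,1)=. (1,2)=. (3,3)=O -> step gives (0,1)='.' but target has 'O' -> reject
  (1,0)=. (1,1)=. (1,2)=O (3,3)=. -> step gives (0,1)='.' but target has 'O' -> reject
  (1,0)=. (1,1)=. (1,2)=O (3,3)=O -> step gives (0,1)='.' but target has 'O' -> reject
  (1,0)=. (1,1)=O (1,2)=. (3,3)=. -> step gives (0,1)='.' but target has 'O' -> reject
  (1,0)=. (1,1)=O (1,2)=. (3,3)=O -> step gives (0,1)='.' but target has 'O' -> reject
  (1,0)=. (1,1)=O (1,2)=O (3,3)=. -> step gives (1,1)='O' but target has '.' -> reject
  (1,0)=. (1,1)=O (1,2)=O (3,3)=O -> step gives (1,1)='O' but target has '.' -> reject
  (1,0)=O (1,1)=. (1,2)=. (3,3)=. -> step gives (0,1)='.' but target has 'O' -> reject
  (1,0)=O (1,1)=. (1,2)=. (3,3)=O -> step gives (0,1)='.' but target has 'O' -> reject
  (1,0)=O (1,1)=. (1,2)=O (3,3)=. -> step reproduces the target at every cell -> ACCEPT
  (1,0)=O (1,1)=. (1,2)=O (3,3)=O -> step gives (2,2)='O' but target has '.' -> reject
  (1,0)=O (1,1)=O (1,2)=. (3,3)=. -> step gives (0,0)='O' but target has '.' -> reject
  (1,0)=O (1,1)=O (1,2)=. (3,3)=O -> step gives (0,0)='O' but target has '.' -> reject
  (1,0)=O (1,1)=O (1,2)=O (3,3)=. -> step gives (0,0)='O' but target has '.' -> reject
  (1,0)=O (1,1)=O (1,2)=O (3,3)=O -> step gives (0,0)='O' but target has '.' -> reject
Unique solution: (1,0)=live, (1,1)=dead, (1,2)=live, (3,3)=dead.
Check: live-neighbor counts of every cell in the completed generation 0:
1311
2412
1321
1111
Applying B3/S23 to generation 0 with these counts gives:
.O..
O...
.O..
....
which matches the target exactly.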